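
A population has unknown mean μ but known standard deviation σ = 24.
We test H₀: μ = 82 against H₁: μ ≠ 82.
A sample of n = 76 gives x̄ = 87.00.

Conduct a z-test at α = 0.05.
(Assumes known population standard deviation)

Standard error: SE = σ/√n = 24/√76 = 2.7530
z-statistic: z = (x̄ - μ₀)/SE = (87.00 - 82)/2.7530 = 1.8162
Critical value: ±1.960
p-value = 0.0693
Decision: fail to reject H₀

Answer: z = 1.8162, fail to reject H₀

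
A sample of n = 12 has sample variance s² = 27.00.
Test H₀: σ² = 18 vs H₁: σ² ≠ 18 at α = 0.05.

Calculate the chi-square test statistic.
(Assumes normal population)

df = n - 1 = 11
χ² = (n-1)s²/σ₀² = 11×27.00/18 = 16.5000
Critical values: χ²_{0.975,11} = 3.816, χ²_{0.025,11} = 21.920
Rejection region: χ² < 3.816 or χ² > 21.920
Decision: fail to reject H₀

Answer: χ² = 16.5000, fail to reject H₀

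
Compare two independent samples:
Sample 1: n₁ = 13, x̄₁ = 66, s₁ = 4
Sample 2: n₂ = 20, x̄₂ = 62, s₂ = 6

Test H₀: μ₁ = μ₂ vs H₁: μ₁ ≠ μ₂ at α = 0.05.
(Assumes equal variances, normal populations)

Pooled variance: s²_p = [12×4² + 19×6²]/(31) = 28.2581
s_p = 5.3158
SE = s_p×√(1/n₁ + 1/n₂) = 5.3158×√(1/13 + 1/20) = 1.8938
t = (x̄₁ - x̄₂)/SE = (66 - 62)/1.8938 = 2.1122
df = 31, t-critical = ±2.040
Decision: reject H₀

Answer: t = 2.1122, reject H₀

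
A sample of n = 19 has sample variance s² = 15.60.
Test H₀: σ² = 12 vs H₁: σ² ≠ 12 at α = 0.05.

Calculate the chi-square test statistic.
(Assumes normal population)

Answer: χ² = 23.4000, fail to reject H₀

Derivation:
df = n - 1 = 18
χ² = (n-1)s²/σ₀² = 18×15.60/12 = 23.4000
Critical values: χ²_{0.975,18} = 8.231, χ²_{0.025,18} = 31.526
Rejection region: χ² < 8.231 or χ² > 31.526
Decision: fail to reject H₀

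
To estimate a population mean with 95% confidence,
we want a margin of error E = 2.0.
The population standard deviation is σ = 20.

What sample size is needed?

z_0.025 = 1.960
n = (z×σ/E)² = (1.960×20/2.0)²
n = 384.1600
Round up: n = 385

Answer: n = 385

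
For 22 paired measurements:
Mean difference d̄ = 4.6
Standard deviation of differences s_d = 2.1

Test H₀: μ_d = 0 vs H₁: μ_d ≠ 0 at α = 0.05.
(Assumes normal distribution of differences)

Answer: t = 10.2747, reject H₀

Derivation:
df = n - 1 = 21
SE = s_d/√n = 2.1/√22 = 0.4477
t = d̄/SE = 4.6/0.4477 = 10.2747
Critical value: t_{0.025,21} = ±2.080
p-value < 0.0001
Decision: reject H₀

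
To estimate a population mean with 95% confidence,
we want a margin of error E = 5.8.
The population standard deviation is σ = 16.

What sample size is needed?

Answer: n = 30

Derivation:
z_0.025 = 1.960
n = (z×σ/E)² = (1.960×16/5.8)²
n = 29.2345
Round up: n = 30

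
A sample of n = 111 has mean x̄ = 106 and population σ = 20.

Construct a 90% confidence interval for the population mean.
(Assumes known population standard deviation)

Confidence level: 90%, α = 0.1
z_0.05 = 1.645
SE = σ/√n = 20/√111 = 1.8983
Margin of error = 1.645 × 1.8983 = 3.1227
CI: x̄ ± margin = 106 ± 3.1227
CI: (102.8773, 109.1227)

Answer: (102.8773, 109.1227)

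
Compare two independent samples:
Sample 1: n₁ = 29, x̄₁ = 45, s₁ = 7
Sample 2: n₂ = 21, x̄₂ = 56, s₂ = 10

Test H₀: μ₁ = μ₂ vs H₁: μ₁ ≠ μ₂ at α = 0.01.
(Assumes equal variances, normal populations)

Pooled variance: s²_p = [28×7² + 20×10²]/(48) = 70.2500
s_p = 8.3815
SE = s_p×√(1/n₁ + 1/n₂) = 8.3815×√(1/29 + 1/21) = 2.4016
t = (x̄₁ - x̄₂)/SE = (45 - 56)/2.4016 = -4.5803
df = 48, t-critical = ±2.682
Decision: reject H₀

Answer: t = -4.5803, reject H₀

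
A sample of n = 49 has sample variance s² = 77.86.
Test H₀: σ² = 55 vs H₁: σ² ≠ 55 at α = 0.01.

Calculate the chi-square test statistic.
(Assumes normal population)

Answer: χ² = 67.9505, fail to reject H₀

Derivation:
df = n - 1 = 48
χ² = (n-1)s²/σ₀² = 48×77.86/55 = 67.9505
Critical values: χ²_{0.995,48} = 26.511, χ²_{0.005,48} = 76.969
Rejection region: χ² < 26.511 or χ² > 76.969
Decision: fail to reject H₀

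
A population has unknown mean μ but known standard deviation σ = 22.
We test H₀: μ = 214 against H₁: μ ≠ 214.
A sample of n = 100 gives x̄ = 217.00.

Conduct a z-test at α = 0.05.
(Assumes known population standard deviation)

Answer: z = 1.3636, fail to reject H₀

Derivation:
Standard error: SE = σ/√n = 22/√100 = 2.2000
z-statistic: z = (x̄ - μ₀)/SE = (217.00 - 214)/2.2000 = 1.3636
Critical value: ±1.960
p-value = 0.1727
Decision: fail to reject H₀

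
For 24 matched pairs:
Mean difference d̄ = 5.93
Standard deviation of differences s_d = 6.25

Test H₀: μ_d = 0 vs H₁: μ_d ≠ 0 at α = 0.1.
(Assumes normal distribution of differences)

df = n - 1 = 23
SE = s_d/√n = 6.25/√24 = 1.2758
t = d̄/SE = 5.93/1.2758 = 4.6481
Critical value: t_{0.05,23} = ±1.714
p-value ≈ 0.0001
Decision: reject H₀

Answer: t = 4.6481, reject H₀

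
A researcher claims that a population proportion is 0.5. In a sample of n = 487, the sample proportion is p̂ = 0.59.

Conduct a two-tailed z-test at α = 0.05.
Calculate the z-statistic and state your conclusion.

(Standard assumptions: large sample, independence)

Answer: z = 3.9723, reject H₀

Derivation:
H₀: p = 0.5, H₁: p ≠ 0.5
Standard error: SE = √(p₀(1-p₀)/n) = √(0.5×0.5/487) = 0.022657
z-statistic: z = (p̂ - p₀)/SE = (0.59 - 0.5)/0.022657 = 3.9723
Critical value: z_0.025 = ±1.960
p-value = 0.0001
Decision: reject H₀ at α = 0.05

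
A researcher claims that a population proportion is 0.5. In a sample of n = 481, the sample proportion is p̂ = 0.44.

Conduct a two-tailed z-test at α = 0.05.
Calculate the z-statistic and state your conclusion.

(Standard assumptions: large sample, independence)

H₀: p = 0.5, H₁: p ≠ 0.5
Standard error: SE = √(p₀(1-p₀)/n) = √(0.5×0.5/481) = 0.022798
z-statistic: z = (p̂ - p₀)/SE = (0.44 - 0.5)/0.022798 = -2.6318
Critical value: z_0.025 = ±1.960
p-value = 0.0085
Decision: reject H₀ at α = 0.05

Answer: z = -2.6318, reject H₀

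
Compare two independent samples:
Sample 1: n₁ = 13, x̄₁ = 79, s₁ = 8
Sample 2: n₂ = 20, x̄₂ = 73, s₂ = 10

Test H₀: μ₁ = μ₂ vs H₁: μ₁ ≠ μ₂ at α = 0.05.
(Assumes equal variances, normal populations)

Pooled variance: s²_p = [12×8² + 19×10²]/(31) = 86.0645
s_p = 9.2771
SE = s_p×√(1/n₁ + 1/n₂) = 9.2771×√(1/13 + 1/20) = 3.3051
t = (x̄₁ - x̄₂)/SE = (79 - 73)/3.3051 = 1.8154
df = 31, t-critical = ±2.040
Decision: fail to reject H₀

Answer: t = 1.8154, fail to reject H₀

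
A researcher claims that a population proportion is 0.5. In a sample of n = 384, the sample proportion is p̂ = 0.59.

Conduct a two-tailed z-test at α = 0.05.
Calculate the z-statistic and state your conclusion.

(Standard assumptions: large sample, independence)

H₀: p = 0.5, H₁: p ≠ 0.5
Standard error: SE = √(p₀(1-p₀)/n) = √(0.5×0.5/384) = 0.025516
z-statistic: z = (p̂ - p₀)/SE = (0.59 - 0.5)/0.025516 = 3.5272
Critical value: z_0.025 = ±1.960
p-value = 0.0004
Decision: reject H₀ at α = 0.05

Answer: z = 3.5272, reject H₀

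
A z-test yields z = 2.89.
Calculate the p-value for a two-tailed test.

Answer: p-value ≈ 0.0039

Derivation:
For z = 2.89:
p = 2×P(Z > |2.89|) = 2×(1 - Φ(2.89)) = 0.0039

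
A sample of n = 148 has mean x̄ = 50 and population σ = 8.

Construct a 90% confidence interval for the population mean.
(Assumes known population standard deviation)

Confidence level: 90%, α = 0.1
z_0.05 = 1.645
SE = σ/√n = 8/√148 = 0.6576
Margin of error = 1.645 × 0.6576 = 1.0818
CI: x̄ ± margin = 50 ± 1.0818
CI: (48.9182, 51.0818)

Answer: (48.9182, 51.0818)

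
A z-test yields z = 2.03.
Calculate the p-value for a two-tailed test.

Answer: p-value ≈ 0.0424

Derivation:
For z = 2.03:
p = 2×P(Z > |2.03|) = 2×(1 - Φ(2.03)) = 0.0424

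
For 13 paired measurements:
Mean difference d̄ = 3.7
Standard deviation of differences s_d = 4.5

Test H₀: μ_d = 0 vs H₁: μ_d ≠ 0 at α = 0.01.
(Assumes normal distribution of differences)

df = n - 1 = 12
SE = s_d/√n = 4.5/√13 = 1.2481
t = d̄/SE = 3.7/1.2481 = 2.9645
Critical value: t_{0.005,12} = ±3.055
p-value ≈ 0.0118
Decision: fail to reject H₀

Answer: t = 2.9645, fail to reject H₀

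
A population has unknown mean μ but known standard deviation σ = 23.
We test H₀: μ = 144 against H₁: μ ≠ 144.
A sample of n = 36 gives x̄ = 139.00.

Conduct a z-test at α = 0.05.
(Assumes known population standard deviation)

Answer: z = -1.3044, fail to reject H₀

Derivation:
Standard error: SE = σ/√n = 23/√36 = 3.8333
z-statistic: z = (x̄ - μ₀)/SE = (139.00 - 144)/3.8333 = -1.3044
Critical value: ±1.960
p-value = 0.1921
Decision: fail to reject H₀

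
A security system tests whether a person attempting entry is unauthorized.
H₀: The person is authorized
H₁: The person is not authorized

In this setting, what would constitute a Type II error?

Type I error: rejecting H₀ when it is actually true (false positive).
Type II error: failing to reject H₀ when H₁ is actually true (false negative).

Answer: Granting entry to an unauthorized person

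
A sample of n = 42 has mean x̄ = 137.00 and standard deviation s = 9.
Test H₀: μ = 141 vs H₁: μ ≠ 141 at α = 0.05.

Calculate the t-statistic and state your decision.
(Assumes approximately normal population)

Answer: t = -2.8804, reject H₀

Derivation:
df = n - 1 = 41
SE = s/√n = 9/√42 = 1.3887
t = (x̄ - μ₀)/SE = (137.00 - 141)/1.3887 = -2.8804
Critical value: t_{0.025,41} = ±2.020
p-value ≈ 0.0063
Decision: reject H₀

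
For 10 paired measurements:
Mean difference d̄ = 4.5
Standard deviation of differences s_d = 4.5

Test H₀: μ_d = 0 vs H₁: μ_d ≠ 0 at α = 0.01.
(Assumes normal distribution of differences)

df = n - 1 = 9
SE = s_d/√n = 4.5/√10 = 1.4230
t = d̄/SE = 4.5/1.4230 = 3.1623
Critical value: t_{0.005,9} = ±3.250
p-value ≈ 0.0115
Decision: fail to reject H₀

Answer: t = 3.1623, fail to reject H₀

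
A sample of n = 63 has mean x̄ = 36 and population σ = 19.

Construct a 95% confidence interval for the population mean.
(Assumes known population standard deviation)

Confidence level: 95%, α = 0.05
z_0.025 = 1.960
SE = σ/√n = 19/√63 = 2.3938
Margin of error = 1.960 × 2.3938 = 4.6918
CI: x̄ ± margin = 36 ± 4.6918
CI: (31.3082, 40.6918)

Answer: (31.3082, 40.6918)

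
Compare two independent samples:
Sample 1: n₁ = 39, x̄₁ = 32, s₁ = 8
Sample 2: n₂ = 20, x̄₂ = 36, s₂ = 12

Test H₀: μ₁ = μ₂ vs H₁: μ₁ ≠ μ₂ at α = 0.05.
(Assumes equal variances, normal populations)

Answer: t = -1.5274, fail to reject H₀

Derivation:
Pooled variance: s²_p = [38×8² + 19×12²]/(57) = 90.6667
s_p = 9.5219
SE = s_p×√(1/n₁ + 1/n₂) = 9.5219×√(1/39 + 1/20) = 2.6188
t = (x̄₁ - x̄₂)/SE = (32 - 36)/2.6188 = -1.5274
df = 57, t-critical = ±2.002
Decision: fail to reject H₀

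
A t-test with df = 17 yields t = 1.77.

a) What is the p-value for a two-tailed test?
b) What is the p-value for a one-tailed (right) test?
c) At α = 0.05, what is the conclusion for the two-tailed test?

Answer: a) 0.0947, b) 0.0473, c) fail to reject H₀

Derivation:
Using t-distribution with df = 17:
a) Two-tailed: p = 2×P(T > 1.77) = 0.0947
b) One-tailed: p = P(T > 1.77) = 0.0473
c) 0.0947 ≥ 0.05, fail to reject H₀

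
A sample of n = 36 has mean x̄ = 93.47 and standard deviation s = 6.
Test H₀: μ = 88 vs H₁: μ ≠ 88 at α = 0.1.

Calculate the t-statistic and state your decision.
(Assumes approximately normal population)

df = n - 1 = 35
SE = s/√n = 6/√36 = 1.0000
t = (x̄ - μ₀)/SE = (93.47 - 88)/1.0000 = 5.4700
Critical value: t_{0.05,35} = ±1.690
p-value < 0.0001
Decision: reject H₀

Answer: t = 5.4700, reject H₀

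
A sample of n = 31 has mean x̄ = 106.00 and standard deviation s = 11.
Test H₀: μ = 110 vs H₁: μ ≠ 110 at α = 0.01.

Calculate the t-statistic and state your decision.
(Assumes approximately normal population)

Answer: t = -2.0246, fail to reject H₀

Derivation:
df = n - 1 = 30
SE = s/√n = 11/√31 = 1.9757
t = (x̄ - μ₀)/SE = (106.00 - 110)/1.9757 = -2.0246
Critical value: t_{0.005,30} = ±2.750
p-value ≈ 0.0519
Decision: fail to reject H₀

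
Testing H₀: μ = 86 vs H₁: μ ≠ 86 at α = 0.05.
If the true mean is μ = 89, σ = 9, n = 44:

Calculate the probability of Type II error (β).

Answer: β ≈ 0.4009

Derivation:
SE = σ/√n = 9/√44 = 1.3568
Critical values: μ₀ ± z_0.025×SE = 86 ± 1.960×1.3568
Acceptance region: (83.3407, 88.6593)
Under H₁ (μ = 89): z_high = (88.6593 - 89)/1.3568 = -0.2511, z_low = (83.3407 - 89)/1.3568 = -4.1711
β = P(not reject | H₁) = Φ(-0.2511) - Φ(-4.1711) ≈ 0.4009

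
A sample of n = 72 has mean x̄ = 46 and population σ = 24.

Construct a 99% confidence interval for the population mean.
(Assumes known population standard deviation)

Confidence level: 99%, α = 0.01
z_0.005 = 2.576
SE = σ/√n = 24/√72 = 2.8284
Margin of error = 2.576 × 2.8284 = 7.2860
CI: x̄ ± margin = 46 ± 7.2860
CI: (38.7140, 53.2860)

Answer: (38.7140, 53.2860)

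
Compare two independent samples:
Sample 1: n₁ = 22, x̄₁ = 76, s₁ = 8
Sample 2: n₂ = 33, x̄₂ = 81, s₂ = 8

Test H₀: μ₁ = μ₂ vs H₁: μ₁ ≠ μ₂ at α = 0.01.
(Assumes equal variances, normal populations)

Pooled variance: s²_p = [21×8² + 32×8²]/(53) = 64.0000
s_p = 8.0000
SE = s_p×√(1/n₁ + 1/n₂) = 8.0000×√(1/22 + 1/33) = 2.2019
t = (x̄₁ - x̄₂)/SE = (76 - 81)/2.2019 = -2.2708
df = 53, t-critical = ±2.672
Decision: fail to reject H₀

Answer: t = -2.2708, fail to reject H₀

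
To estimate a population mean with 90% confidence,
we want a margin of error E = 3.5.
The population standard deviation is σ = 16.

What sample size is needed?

Answer: n = 57

Derivation:
z_0.05 = 1.645
n = (z×σ/E)² = (1.645×16/3.5)²
n = 56.5504
Round up: n = 57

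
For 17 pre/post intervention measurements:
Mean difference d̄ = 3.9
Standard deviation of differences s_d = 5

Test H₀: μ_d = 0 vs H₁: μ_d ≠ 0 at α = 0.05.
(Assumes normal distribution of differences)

Answer: t = 3.2160, reject H₀

Derivation:
df = n - 1 = 16
SE = s_d/√n = 5/√17 = 1.2127
t = d̄/SE = 3.9/1.2127 = 3.2160
Critical value: t_{0.025,16} = ±2.120
p-value ≈ 0.0054
Decision: reject H₀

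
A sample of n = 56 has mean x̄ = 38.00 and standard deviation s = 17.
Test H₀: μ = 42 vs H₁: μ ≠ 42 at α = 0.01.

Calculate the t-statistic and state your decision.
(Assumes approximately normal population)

Answer: t = -1.7608, fail to reject H₀

Derivation:
df = n - 1 = 55
SE = s/√n = 17/√56 = 2.2717
t = (x̄ - μ₀)/SE = (38.00 - 42)/2.2717 = -1.7608
Critical value: t_{0.005,55} = ±2.668
p-value ≈ 0.0838
Decision: fail to reject H₀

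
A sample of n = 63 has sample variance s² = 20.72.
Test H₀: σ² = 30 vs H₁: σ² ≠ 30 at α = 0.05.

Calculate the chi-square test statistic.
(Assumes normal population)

df = n - 1 = 62
χ² = (n-1)s²/σ₀² = 62×20.72/30 = 42.8213
Critical values: χ²_{0.975,62} = 42.126, χ²_{0.025,62} = 85.654
Rejection region: χ² < 42.126 or χ² > 85.654
Decision: fail to reject H₀

Answer: χ² = 42.8213, fail to reject H₀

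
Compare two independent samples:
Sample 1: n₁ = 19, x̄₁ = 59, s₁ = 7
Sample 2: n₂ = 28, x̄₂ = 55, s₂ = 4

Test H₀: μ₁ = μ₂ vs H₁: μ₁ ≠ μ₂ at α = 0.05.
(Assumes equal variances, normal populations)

Pooled variance: s²_p = [18×7² + 27×4²]/(45) = 29.2000
s_p = 5.4037
SE = s_p×√(1/n₁ + 1/n₂) = 5.4037×√(1/19 + 1/28) = 1.6061
t = (x̄₁ - x̄₂)/SE = (59 - 55)/1.6061 = 2.4905
df = 45, t-critical = ±2.014
Decision: reject H₀

Answer: t = 2.4905, reject H₀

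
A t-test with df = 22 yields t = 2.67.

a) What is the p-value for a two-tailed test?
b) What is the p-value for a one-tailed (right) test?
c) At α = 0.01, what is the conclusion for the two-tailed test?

Answer: a) 0.0140, b) 0.0070, c) fail to reject H₀

Derivation:
Using t-distribution with df = 22:
a) Two-tailed: p = 2×P(T > 2.67) = 0.0140
b) One-tailed: p = P(T > 2.67) = 0.0070
c) 0.0140 ≥ 0.01, fail to reject H₀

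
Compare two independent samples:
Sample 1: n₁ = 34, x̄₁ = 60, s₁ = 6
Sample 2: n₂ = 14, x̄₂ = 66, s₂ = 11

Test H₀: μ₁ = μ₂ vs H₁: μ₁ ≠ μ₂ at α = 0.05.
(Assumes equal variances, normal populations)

Pooled variance: s²_p = [33×6² + 13×11²]/(46) = 60.0217
s_p = 7.7474
SE = s_p×√(1/n₁ + 1/n₂) = 7.7474×√(1/34 + 1/14) = 2.4602
t = (x̄₁ - x̄₂)/SE = (60 - 66)/2.4602 = -2.4388
df = 46, t-critical = ±2.013
Decision: reject H₀

Answer: t = -2.4388, reject H₀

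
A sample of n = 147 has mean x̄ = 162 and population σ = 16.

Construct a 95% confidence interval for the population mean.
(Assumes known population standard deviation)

Answer: (159.4134, 164.5866)

Derivation:
Confidence level: 95%, α = 0.05
z_0.025 = 1.960
SE = σ/√n = 16/√147 = 1.3197
Margin of error = 1.960 × 1.3197 = 2.5866
CI: x̄ ± margin = 162 ± 2.5866
CI: (159.4134, 164.5866)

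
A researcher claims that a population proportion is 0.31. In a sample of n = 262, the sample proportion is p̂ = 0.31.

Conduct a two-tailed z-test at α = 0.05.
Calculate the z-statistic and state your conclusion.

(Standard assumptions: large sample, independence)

Answer: z = 0.0000, fail to reject H₀

Derivation:
H₀: p = 0.31, H₁: p ≠ 0.31
Standard error: SE = √(p₀(1-p₀)/n) = √(0.31×0.69/262) = 0.028573
z-statistic: z = (p̂ - p₀)/SE = (0.31 - 0.31)/0.028573 = 0.0000
Critical value: z_0.025 = ±1.960
p-value = 1.0000
Decision: fail to reject H₀ at α = 0.05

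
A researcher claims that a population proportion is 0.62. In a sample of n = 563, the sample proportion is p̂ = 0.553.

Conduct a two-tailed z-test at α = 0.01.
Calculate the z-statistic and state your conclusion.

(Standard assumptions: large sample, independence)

H₀: p = 0.62, H₁: p ≠ 0.62
Standard error: SE = √(p₀(1-p₀)/n) = √(0.62×0.38/563) = 0.020457
z-statistic: z = (p̂ - p₀)/SE = (0.553 - 0.62)/0.020457 = -3.2752
Critical value: z_0.005 = ±2.576
p-value = 0.0011
Decision: reject H₀ at α = 0.01

Answer: z = -3.2752, reject H₀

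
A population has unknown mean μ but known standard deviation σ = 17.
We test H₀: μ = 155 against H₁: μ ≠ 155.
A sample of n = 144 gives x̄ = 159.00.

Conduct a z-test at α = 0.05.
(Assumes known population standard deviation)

Standard error: SE = σ/√n = 17/√144 = 1.4167
z-statistic: z = (x̄ - μ₀)/SE = (159.00 - 155)/1.4167 = 2.8235
Critical value: ±1.960
p-value = 0.0048
Decision: reject H₀

Answer: z = 2.8235, reject H₀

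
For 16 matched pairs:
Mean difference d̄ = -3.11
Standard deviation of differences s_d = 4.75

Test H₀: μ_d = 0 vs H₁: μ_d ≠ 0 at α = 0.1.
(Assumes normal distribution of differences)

df = n - 1 = 15
SE = s_d/√n = 4.75/√16 = 1.1875
t = d̄/SE = -3.11/1.1875 = -2.6189
Critical value: t_{0.05,15} = ±1.753
p-value ≈ 0.0194
Decision: reject H₀

Answer: t = -2.6189, reject H₀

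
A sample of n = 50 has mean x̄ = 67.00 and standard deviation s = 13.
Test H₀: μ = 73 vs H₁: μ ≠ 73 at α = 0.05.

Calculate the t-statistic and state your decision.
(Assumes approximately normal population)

Answer: t = -3.2635, reject H₀

Derivation:
df = n - 1 = 49
SE = s/√n = 13/√50 = 1.8385
t = (x̄ - μ₀)/SE = (67.00 - 73)/1.8385 = -3.2635
Critical value: t_{0.025,49} = ±2.010
p-value ≈ 0.0020
Decision: reject H₀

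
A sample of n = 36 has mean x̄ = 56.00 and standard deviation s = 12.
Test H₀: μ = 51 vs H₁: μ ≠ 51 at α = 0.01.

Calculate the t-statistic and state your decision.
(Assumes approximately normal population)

df = n - 1 = 35
SE = s/√n = 12/√36 = 2.0000
t = (x̄ - μ₀)/SE = (56.00 - 51)/2.0000 = 2.5000
Critical value: t_{0.005,35} = ±2.724
p-value ≈ 0.0173
Decision: fail to reject H₀

Answer: t = 2.5000, fail to reject H₀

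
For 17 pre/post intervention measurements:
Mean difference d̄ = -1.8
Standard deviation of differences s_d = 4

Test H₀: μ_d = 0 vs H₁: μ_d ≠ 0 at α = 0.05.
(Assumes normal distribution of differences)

Answer: t = -1.8555, fail to reject H₀

Derivation:
df = n - 1 = 16
SE = s_d/√n = 4/√17 = 0.9701
t = d̄/SE = -1.8/0.9701 = -1.8555
Critical value: t_{0.025,16} = ±2.120
p-value ≈ 0.0820
Decision: fail to reject H₀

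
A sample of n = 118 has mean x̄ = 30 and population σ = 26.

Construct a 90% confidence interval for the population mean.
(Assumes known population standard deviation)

Answer: (26.0627, 33.9373)

Derivation:
Confidence level: 90%, α = 0.1
z_0.05 = 1.645
SE = σ/√n = 26/√118 = 2.3935
Margin of error = 1.645 × 2.3935 = 3.9373
CI: x̄ ± margin = 30 ± 3.9373
CI: (26.0627, 33.9373)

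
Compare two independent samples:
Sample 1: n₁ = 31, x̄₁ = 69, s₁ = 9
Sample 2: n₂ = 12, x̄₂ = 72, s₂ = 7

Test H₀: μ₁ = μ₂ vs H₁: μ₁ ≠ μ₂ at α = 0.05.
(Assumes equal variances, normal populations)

Pooled variance: s²_p = [30×9² + 11×7²]/(41) = 72.4146
s_p = 8.5097
SE = s_p×√(1/n₁ + 1/n₂) = 8.5097×√(1/31 + 1/12) = 2.8932
t = (x̄₁ - x̄₂)/SE = (69 - 72)/2.8932 = -1.0369
df = 41, t-critical = ±2.020
Decision: fail to reject H₀

Answer: t = -1.0369, fail to reject H₀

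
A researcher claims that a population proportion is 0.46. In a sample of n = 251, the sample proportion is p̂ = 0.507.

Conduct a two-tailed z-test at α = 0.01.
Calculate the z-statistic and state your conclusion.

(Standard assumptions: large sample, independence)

Answer: z = 1.4940, fail to reject H₀

Derivation:
H₀: p = 0.46, H₁: p ≠ 0.46
Standard error: SE = √(p₀(1-p₀)/n) = √(0.46×0.54/251) = 0.031459
z-statistic: z = (p̂ - p₀)/SE = (0.507 - 0.46)/0.031459 = 1.4940
Critical value: z_0.005 = ±2.576
p-value = 0.1352
Decision: fail to reject H₀ at α = 0.01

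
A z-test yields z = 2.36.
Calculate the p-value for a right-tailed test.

For z = 2.36:
p = P(Z > 2.36) = 1 - Φ(2.36) = 0.0091

Answer: p-value ≈ 0.0091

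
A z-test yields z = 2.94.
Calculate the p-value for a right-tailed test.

For z = 2.94:
p = P(Z > 2.94) = 1 - Φ(2.94) = 0.0016

Answer: p-value ≈ 0.0016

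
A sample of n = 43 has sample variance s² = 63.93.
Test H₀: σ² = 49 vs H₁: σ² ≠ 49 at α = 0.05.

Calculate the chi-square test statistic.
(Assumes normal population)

df = n - 1 = 42
χ² = (n-1)s²/σ₀² = 42×63.93/49 = 54.7971
Critical values: χ²_{0.975,42} = 25.999, χ²_{0.025,42} = 61.777
Rejection region: χ² < 25.999 or χ² > 61.777
Decision: fail to reject H₀

Answer: χ² = 54.7971, fail to reject H₀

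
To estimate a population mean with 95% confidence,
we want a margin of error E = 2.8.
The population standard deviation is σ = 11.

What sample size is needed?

z_0.025 = 1.960
n = (z×σ/E)² = (1.960×11/2.8)²
n = 59.2900
Round up: n = 60

Answer: n = 60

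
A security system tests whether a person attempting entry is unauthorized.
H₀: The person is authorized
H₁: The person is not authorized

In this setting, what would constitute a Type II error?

Type I error: rejecting H₀ when it is actually true (false positive).
Type II error: failing to reject H₀ when H₁ is actually true (false negative).

Answer: Granting entry to an unauthorized person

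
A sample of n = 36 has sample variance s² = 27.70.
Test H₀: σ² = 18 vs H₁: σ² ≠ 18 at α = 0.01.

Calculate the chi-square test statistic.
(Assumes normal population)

Answer: χ² = 53.8611, fail to reject H₀

Derivation:
df = n - 1 = 35
χ² = (n-1)s²/σ₀² = 35×27.70/18 = 53.8611
Critical values: χ²_{0.995,35} = 17.192, χ²_{0.005,35} = 60.275
Rejection region: χ² < 17.192 or χ² > 60.275
Decision: fail to reject H₀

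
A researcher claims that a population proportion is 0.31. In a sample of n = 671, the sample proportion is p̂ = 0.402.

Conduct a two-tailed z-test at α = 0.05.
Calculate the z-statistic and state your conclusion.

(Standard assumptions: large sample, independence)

H₀: p = 0.31, H₁: p ≠ 0.31
Standard error: SE = √(p₀(1-p₀)/n) = √(0.31×0.69/671) = 0.017854
z-statistic: z = (p̂ - p₀)/SE = (0.402 - 0.31)/0.017854 = 5.1529
Critical value: z_0.025 = ±1.960
p-value < 0.0001
Decision: reject H₀ at α = 0.05

Answer: z = 5.1529, reject H₀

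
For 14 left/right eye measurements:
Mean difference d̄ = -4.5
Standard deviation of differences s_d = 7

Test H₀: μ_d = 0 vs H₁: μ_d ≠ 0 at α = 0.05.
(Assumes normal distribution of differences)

Answer: t = -2.4054, reject H₀

Derivation:
df = n - 1 = 13
SE = s_d/√n = 7/√14 = 1.8708
t = d̄/SE = -4.5/1.8708 = -2.4054
Critical value: t_{0.025,13} = ±2.160
p-value ≈ 0.0318
Decision: reject H₀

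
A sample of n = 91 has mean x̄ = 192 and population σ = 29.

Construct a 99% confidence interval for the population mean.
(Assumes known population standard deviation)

Confidence level: 99%, α = 0.01
z_0.005 = 2.576
SE = σ/√n = 29/√91 = 3.0400
Margin of error = 2.576 × 3.0400 = 7.8310
CI: x̄ ± margin = 192 ± 7.8310
CI: (184.1690, 199.8310)

Answer: (184.1690, 199.8310)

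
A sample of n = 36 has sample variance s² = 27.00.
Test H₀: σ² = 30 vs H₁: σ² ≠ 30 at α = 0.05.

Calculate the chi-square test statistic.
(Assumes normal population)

df = n - 1 = 35
χ² = (n-1)s²/σ₀² = 35×27.00/30 = 31.5000
Critical values: χ²_{0.975,35} = 20.569, χ²_{0.025,35} = 53.203
Rejection region: χ² < 20.569 or χ² > 53.203
Decision: fail to reject H₀

Answer: χ² = 31.5000, fail to reject H₀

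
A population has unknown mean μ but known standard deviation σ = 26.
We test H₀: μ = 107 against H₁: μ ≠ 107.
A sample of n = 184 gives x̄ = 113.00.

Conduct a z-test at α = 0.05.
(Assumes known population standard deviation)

Standard error: SE = σ/√n = 26/√184 = 1.9167
z-statistic: z = (x̄ - μ₀)/SE = (113.00 - 107)/1.9167 = 3.1304
Critical value: ±1.960
p-value = 0.0017
Decision: reject H₀

Answer: z = 3.1304, reject H₀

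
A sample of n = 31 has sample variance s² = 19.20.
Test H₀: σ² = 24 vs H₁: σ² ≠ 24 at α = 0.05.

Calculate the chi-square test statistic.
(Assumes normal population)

Answer: χ² = 24.0000, fail to reject H₀

Derivation:
df = n - 1 = 30
χ² = (n-1)s²/σ₀² = 30×19.20/24 = 24.0000
Critical values: χ²_{0.975,30} = 16.791, χ²_{0.025,30} = 46.979
Rejection region: χ² < 16.791 or χ² > 46.979
Decision: fail to reject H₀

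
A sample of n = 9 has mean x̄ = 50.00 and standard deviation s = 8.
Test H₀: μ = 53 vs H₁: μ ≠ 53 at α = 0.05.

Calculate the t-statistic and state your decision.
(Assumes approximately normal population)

Answer: t = -1.1250, fail to reject H₀

Derivation:
df = n - 1 = 8
SE = s/√n = 8/√9 = 2.6667
t = (x̄ - μ₀)/SE = (50.00 - 53)/2.6667 = -1.1250
Critical value: t_{0.025,8} = ±2.306
p-value ≈ 0.2932
Decision: fail to reject H₀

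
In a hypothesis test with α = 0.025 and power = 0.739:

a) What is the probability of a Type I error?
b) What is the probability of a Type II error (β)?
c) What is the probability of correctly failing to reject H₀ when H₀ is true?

Answer: a) 0.025, b) 0.261, c) 0.975

Derivation:
a) Type I error probability = α = 0.025
b) Power = P(reject H₀ | H₁ true) = 1 - β = 0.739, so Type II error probability = β = 1 - Power = 0.261
c) P(fail to reject H₀ | H₀ true) = 1 - α = 0.975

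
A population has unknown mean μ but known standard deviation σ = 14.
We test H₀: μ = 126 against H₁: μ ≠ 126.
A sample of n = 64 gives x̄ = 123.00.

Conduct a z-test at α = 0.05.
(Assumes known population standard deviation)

Standard error: SE = σ/√n = 14/√64 = 1.7500
z-statistic: z = (x̄ - μ₀)/SE = (123.00 - 126)/1.7500 = -1.7143
Critical value: ±1.960
p-value = 0.0865
Decision: fail to reject H₀

Answer: z = -1.7143, fail to reject H₀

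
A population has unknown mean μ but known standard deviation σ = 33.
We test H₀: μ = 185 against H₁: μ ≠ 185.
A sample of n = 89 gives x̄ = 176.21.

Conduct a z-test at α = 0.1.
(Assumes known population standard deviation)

Standard error: SE = σ/√n = 33/√89 = 3.4980
z-statistic: z = (x̄ - μ₀)/SE = (176.21 - 185)/3.4980 = -2.5129
Critical value: ±1.645
p-value = 0.0120
Decision: reject H₀

Answer: z = -2.5129, reject H₀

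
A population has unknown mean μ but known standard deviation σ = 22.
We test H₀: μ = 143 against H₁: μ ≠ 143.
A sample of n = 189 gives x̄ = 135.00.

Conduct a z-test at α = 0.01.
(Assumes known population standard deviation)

Answer: z = -4.9991, reject H₀

Derivation:
Standard error: SE = σ/√n = 22/√189 = 1.6003
z-statistic: z = (x̄ - μ₀)/SE = (135.00 - 143)/1.6003 = -4.9991
Critical value: ±2.576
p-value < 0.0001
Decision: reject H₀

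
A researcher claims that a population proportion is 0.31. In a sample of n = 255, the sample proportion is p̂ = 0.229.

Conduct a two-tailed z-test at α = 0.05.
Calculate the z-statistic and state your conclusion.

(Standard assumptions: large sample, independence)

H₀: p = 0.31, H₁: p ≠ 0.31
Standard error: SE = √(p₀(1-p₀)/n) = √(0.31×0.69/255) = 0.028962
z-statistic: z = (p̂ - p₀)/SE = (0.229 - 0.31)/0.028962 = -2.7968
Critical value: z_0.025 = ±1.960
p-value = 0.0052
Decision: reject H₀ at α = 0.05

Answer: z = -2.7968, reject H₀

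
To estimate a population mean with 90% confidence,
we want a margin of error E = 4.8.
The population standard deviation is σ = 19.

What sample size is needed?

Answer: n = 43

Derivation:
z_0.05 = 1.645
n = (z×σ/E)² = (1.645×19/4.8)²
n = 42.3991
Round up: n = 43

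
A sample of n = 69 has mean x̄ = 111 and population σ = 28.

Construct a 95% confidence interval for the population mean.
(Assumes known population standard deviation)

Answer: (104.3932, 117.6068)

Derivation:
Confidence level: 95%, α = 0.05
z_0.025 = 1.960
SE = σ/√n = 28/√69 = 3.3708
Margin of error = 1.960 × 3.3708 = 6.6068
CI: x̄ ± margin = 111 ± 6.6068
CI: (104.3932, 117.6068)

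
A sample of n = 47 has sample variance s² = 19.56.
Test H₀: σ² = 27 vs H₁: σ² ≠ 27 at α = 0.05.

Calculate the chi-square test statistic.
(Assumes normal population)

df = n - 1 = 46
χ² = (n-1)s²/σ₀² = 46×19.56/27 = 33.3244
Critical values: χ²_{0.975,46} = 29.160, χ²_{0.025,46} = 66.617
Rejection region: χ² < 29.160 or χ² > 66.617
Decision: fail to reject H₀

Answer: χ² = 33.3244, fail to reject H₀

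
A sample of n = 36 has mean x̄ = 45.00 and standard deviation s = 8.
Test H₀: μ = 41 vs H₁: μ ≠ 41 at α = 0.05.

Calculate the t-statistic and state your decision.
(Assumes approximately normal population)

Answer: t = 3.0001, reject H₀

Derivation:
df = n - 1 = 35
SE = s/√n = 8/√36 = 1.3333
t = (x̄ - μ₀)/SE = (45.00 - 41)/1.3333 = 3.0001
Critical value: t_{0.025,35} = ±2.030
p-value ≈ 0.0049
Decision: reject H₀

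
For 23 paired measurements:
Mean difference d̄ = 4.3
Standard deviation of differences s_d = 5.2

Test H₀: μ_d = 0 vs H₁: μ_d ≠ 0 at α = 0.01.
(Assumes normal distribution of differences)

Answer: t = 3.9657, reject H₀

Derivation:
df = n - 1 = 22
SE = s_d/√n = 5.2/√23 = 1.0843
t = d̄/SE = 4.3/1.0843 = 3.9657
Critical value: t_{0.005,22} = ±2.819
p-value ≈ 0.0007
Decision: reject H₀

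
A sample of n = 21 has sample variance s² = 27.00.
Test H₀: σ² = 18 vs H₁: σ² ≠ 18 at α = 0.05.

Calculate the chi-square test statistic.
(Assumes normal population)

Answer: χ² = 30.0000, fail to reject H₀

Derivation:
df = n - 1 = 20
χ² = (n-1)s²/σ₀² = 20×27.00/18 = 30.0000
Critical values: χ²_{0.975,20} = 9.591, χ²_{0.025,20} = 34.170
Rejection region: χ² < 9.591 or χ² > 34.170
Decision: fail to reject H₀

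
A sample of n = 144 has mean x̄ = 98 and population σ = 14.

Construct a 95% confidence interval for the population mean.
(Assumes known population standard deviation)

Confidence level: 95%, α = 0.05
z_0.025 = 1.960
SE = σ/√n = 14/√144 = 1.1667
Margin of error = 1.960 × 1.1667 = 2.2867
CI: x̄ ± margin = 98 ± 2.2867
CI: (95.7133, 100.2867)

Answer: (95.7133, 100.2867)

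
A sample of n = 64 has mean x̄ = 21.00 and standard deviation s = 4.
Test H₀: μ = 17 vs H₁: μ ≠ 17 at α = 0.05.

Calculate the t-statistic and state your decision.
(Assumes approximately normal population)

df = n - 1 = 63
SE = s/√n = 4/√64 = 0.5000
t = (x̄ - μ₀)/SE = (21.00 - 17)/0.5000 = 8.0000
Critical value: t_{0.025,63} = ±1.998
p-value < 0.0001
Decision: reject H₀

Answer: t = 8.0000, reject H₀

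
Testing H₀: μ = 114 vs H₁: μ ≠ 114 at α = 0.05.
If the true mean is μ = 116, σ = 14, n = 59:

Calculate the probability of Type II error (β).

Answer: β ≈ 0.8047

Derivation:
SE = σ/√n = 14/√59 = 1.8226
Critical values: μ₀ ± z_0.025×SE = 114 ± 1.960×1.8226
Acceptance region: (110.4277, 117.5723)
Under H₁ (μ = 116): z_high = (117.5723 - 116)/1.8226 = 0.8627, z_low = (110.4277 - 116)/1.8226 = -3.0573
β = P(not reject | H₁) = Φ(0.8627) - Φ(-3.0573) ≈ 0.8047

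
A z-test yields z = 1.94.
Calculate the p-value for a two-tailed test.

Answer: p-value ≈ 0.0524

Derivation:
For z = 1.94:
p = 2×P(Z > |1.94|) = 2×(1 - Φ(1.94)) = 0.0524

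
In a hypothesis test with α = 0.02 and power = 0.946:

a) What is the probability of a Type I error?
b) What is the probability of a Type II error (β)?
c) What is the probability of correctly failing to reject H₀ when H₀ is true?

Answer: a) 0.02, b) 0.054, c) 0.98

Derivation:
a) Type I error probability = α = 0.02
b) Power = P(reject H₀ | H₁ true) = 1 - β = 0.946, so Type II error probability = β = 1 - Power = 0.054
c) P(fail to reject H₀ | H₀ true) = 1 - α = 0.98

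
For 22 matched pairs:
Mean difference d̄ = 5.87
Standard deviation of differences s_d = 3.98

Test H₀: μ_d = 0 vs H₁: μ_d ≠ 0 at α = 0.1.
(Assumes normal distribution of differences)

df = n - 1 = 21
SE = s_d/√n = 3.98/√22 = 0.8485
t = d̄/SE = 5.87/0.8485 = 6.9181
Critical value: t_{0.05,21} = ±1.721
p-value < 0.0001
Decision: reject H₀

Answer: t = 6.9181, reject H₀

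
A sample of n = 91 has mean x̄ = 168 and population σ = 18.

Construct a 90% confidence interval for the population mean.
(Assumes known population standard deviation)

Confidence level: 90%, α = 0.1
z_0.05 = 1.645
SE = σ/√n = 18/√91 = 1.8869
Margin of error = 1.645 × 1.8869 = 3.1040
CI: x̄ ± margin = 168 ± 3.1040
CI: (164.8960, 171.1040)

Answer: (164.8960, 171.1040)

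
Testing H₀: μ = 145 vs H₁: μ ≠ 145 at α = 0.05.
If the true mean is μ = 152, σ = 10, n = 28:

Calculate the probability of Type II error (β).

Answer: β ≈ 0.0406

Derivation:
SE = σ/√n = 10/√28 = 1.8898
Critical values: μ₀ ± z_0.025×SE = 145 ± 1.960×1.8898
Acceptance region: (141.2960, 148.7040)
Under H₁ (μ = 152): z_high = (148.7040 - 152)/1.8898 = -1.7441, z_low = (141.2960 - 152)/1.8898 = -5.6641
β = P(not reject | H₁) = Φ(-1.7441) - Φ(-5.6641) ≈ 0.0406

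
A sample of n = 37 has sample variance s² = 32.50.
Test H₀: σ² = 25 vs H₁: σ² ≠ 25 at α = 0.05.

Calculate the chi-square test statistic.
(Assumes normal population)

Answer: χ² = 46.8000, fail to reject H₀

Derivation:
df = n - 1 = 36
χ² = (n-1)s²/σ₀² = 36×32.50/25 = 46.8000
Critical values: χ²_{0.975,36} = 21.336, χ²_{0.025,36} = 54.437
Rejection region: χ² < 21.336 or χ² > 54.437
Decision: fail to reject H₀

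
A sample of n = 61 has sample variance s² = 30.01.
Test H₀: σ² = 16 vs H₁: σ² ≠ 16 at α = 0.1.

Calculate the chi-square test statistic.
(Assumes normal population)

df = n - 1 = 60
χ² = (n-1)s²/σ₀² = 60×30.01/16 = 112.5375
Critical values: χ²_{0.95,60} = 43.188, χ²_{0.05,60} = 79.082
Rejection region: χ² < 43.188 or χ² > 79.082
Decision: reject H₀

Answer: χ² = 112.5375, reject H₀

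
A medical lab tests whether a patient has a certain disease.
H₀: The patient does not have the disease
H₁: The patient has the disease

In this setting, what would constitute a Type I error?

Answer: Diagnosing a healthy patient as having the disease (false positive)

Derivation:
A Type I error (probability α) occurs when we reject a true H₀.
A Type II error (probability β) occurs when we fail to reject a false H₀.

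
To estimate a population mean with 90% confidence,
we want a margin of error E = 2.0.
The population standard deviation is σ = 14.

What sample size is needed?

z_0.05 = 1.645
n = (z×σ/E)² = (1.645×14/2.0)²
n = 132.5952
Round up: n = 133

Answer: n = 133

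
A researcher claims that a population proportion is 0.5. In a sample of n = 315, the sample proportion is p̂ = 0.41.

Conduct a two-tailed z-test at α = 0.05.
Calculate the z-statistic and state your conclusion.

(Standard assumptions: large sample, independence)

Answer: z = -3.1947, reject H₀

Derivation:
H₀: p = 0.5, H₁: p ≠ 0.5
Standard error: SE = √(p₀(1-p₀)/n) = √(0.5×0.5/315) = 0.028172
z-statistic: z = (p̂ - p₀)/SE = (0.41 - 0.5)/0.028172 = -3.1947
Critical value: z_0.025 = ±1.960
p-value = 0.0014
Decision: reject H₀ at α = 0.05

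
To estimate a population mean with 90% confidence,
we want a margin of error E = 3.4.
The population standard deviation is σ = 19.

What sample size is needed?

z_0.05 = 1.645
n = (z×σ/E)² = (1.645×19/3.4)²
n = 84.5048
Round up: n = 85

Answer: n = 85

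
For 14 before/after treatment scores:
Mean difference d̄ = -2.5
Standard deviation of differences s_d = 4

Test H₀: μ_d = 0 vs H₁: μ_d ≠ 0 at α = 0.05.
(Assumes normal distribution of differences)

Answer: t = -2.3386, reject H₀

Derivation:
df = n - 1 = 13
SE = s_d/√n = 4/√14 = 1.0690
t = d̄/SE = -2.5/1.0690 = -2.3386
Critical value: t_{0.025,13} = ±2.160
p-value ≈ 0.0360
Decision: reject H₀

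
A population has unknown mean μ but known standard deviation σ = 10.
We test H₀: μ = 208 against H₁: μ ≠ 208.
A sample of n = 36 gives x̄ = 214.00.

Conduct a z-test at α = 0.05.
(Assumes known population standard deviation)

Answer: z = 3.5999, reject H₀

Derivation:
Standard error: SE = σ/√n = 10/√36 = 1.6667
z-statistic: z = (x̄ - μ₀)/SE = (214.00 - 208)/1.6667 = 3.5999
Critical value: ±1.960
p-value = 0.0003
Decision: reject H₀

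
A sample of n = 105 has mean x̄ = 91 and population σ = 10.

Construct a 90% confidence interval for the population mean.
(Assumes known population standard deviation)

Confidence level: 90%, α = 0.1
z_0.05 = 1.645
SE = σ/√n = 10/√105 = 0.9759
Margin of error = 1.645 × 0.9759 = 1.6054
CI: x̄ ± margin = 91 ± 1.6054
CI: (89.3946, 92.6054)

Answer: (89.3946, 92.6054)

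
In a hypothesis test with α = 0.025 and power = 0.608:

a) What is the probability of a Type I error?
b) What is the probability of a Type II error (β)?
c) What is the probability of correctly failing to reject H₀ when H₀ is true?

Answer: a) 0.025, b) 0.392, c) 0.975

Derivation:
a) Type I error probability = α = 0.025
b) Power = P(reject H₀ | H₁ true) = 1 - β = 0.608, so Type II error probability = β = 1 - Power = 0.392
c) P(fail to reject H₀ | H₀ true) = 1 - α = 0.975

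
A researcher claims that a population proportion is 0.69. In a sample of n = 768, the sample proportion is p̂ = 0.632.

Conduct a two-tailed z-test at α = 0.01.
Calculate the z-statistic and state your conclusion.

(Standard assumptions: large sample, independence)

Answer: z = -3.4753, reject H₀

Derivation:
H₀: p = 0.69, H₁: p ≠ 0.69
Standard error: SE = √(p₀(1-p₀)/n) = √(0.69×0.31/768) = 0.016689
z-statistic: z = (p̂ - p₀)/SE = (0.632 - 0.69)/0.016689 = -3.4753
Critical value: z_0.005 = ±2.576
p-value = 0.0005
Decision: reject H₀ at α = 0.01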